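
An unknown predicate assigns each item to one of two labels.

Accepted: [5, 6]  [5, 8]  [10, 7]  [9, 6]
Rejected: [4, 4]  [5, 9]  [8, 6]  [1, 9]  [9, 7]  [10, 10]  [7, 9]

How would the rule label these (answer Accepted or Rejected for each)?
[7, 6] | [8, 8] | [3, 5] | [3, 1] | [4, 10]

All 'Accepted' examples share one property — sum is odd — and every 'Rejected' example lacks it.
Accepted: [7, 6], since 7+6 = 13.
Rejected: [8, 8], since 8+8 = 16.
Rejected: [3, 5], since 3+5 = 8.
Rejected: [3, 1], since 3+1 = 4.
Rejected: [4, 10], since 4+10 = 14.

Accepted, Rejected, Rejected, Rejected, Rejected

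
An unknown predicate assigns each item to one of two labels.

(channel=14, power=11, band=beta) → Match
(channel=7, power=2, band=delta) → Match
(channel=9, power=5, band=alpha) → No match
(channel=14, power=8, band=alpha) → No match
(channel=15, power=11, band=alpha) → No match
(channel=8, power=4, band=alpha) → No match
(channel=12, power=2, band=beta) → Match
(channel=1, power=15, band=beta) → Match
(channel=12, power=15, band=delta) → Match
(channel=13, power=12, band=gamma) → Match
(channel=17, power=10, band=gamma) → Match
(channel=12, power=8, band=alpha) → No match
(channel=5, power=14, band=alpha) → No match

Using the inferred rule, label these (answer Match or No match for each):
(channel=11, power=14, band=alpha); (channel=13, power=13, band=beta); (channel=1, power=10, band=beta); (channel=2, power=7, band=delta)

No match, Match, Match, Match

Looking at the examples, the only property every 'Match' case has and every 'No match' case lacks is: band is not alpha.
(channel=11, power=14, band=alpha): band is alpha — fails this test, so No match. (channel=13, power=13, band=beta): band is beta — checks out, so Match. (channel=1, power=10, band=beta): band is beta — checks out, so Match. (channel=2, power=7, band=delta): band is delta — checks out, so Match.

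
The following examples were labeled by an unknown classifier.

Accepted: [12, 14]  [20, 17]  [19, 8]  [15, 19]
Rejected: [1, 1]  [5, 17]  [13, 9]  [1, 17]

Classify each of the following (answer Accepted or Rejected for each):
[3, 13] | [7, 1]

All 'Accepted' examples share one property — sum ≥ 26 — and every 'Rejected' example lacks it.
[3, 13]: 3+13 = 16 — does not fit, so Rejected.
[7, 1]: 7+1 = 8 — does not fit, so Rejected.

Rejected, Rejected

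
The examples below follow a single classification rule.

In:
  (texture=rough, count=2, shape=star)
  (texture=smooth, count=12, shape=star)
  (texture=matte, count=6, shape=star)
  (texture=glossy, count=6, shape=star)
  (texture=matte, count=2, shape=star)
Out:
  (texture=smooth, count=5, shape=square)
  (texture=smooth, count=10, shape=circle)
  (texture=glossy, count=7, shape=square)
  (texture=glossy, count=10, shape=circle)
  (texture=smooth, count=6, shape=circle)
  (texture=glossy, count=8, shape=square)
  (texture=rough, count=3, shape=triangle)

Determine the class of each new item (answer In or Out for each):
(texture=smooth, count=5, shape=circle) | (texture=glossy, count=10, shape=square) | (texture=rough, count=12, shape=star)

The pattern is that an item is 'In' exactly when: shape is star.
Out: (texture=smooth, count=5, shape=circle), since shape is circle.
Out: (texture=glossy, count=10, shape=square), since shape is square.
In: (texture=rough, count=12, shape=star), since shape is star.

Out, Out, In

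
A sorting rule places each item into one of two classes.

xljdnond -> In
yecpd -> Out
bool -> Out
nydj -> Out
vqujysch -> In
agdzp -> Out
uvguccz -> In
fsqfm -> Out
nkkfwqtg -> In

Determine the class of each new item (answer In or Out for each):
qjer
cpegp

Out, Out

All 'In' examples share one property — length ≥ 7 — and every 'Out' example lacks it.
qjer — length 4, hence Out.
cpegp — length 5, hence Out.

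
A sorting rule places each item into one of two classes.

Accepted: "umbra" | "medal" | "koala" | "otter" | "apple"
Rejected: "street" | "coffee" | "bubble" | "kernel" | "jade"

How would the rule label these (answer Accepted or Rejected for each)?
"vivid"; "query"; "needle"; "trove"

The pattern is that an item is 'Accepted' exactly when: odd length.
"vivid" — length 5, hence Accepted. "query" — length 5, hence Accepted. "needle" — length 6, hence Rejected. "trove" — length 5, hence Accepted.

Accepted, Accepted, Rejected, Accepted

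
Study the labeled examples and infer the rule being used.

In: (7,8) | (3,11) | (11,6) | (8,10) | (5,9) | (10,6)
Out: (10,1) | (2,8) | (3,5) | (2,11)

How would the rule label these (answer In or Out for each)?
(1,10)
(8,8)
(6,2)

All 'In' examples share one property — sum ≥ 14 — and every 'Out' example lacks it.

Out, In, Out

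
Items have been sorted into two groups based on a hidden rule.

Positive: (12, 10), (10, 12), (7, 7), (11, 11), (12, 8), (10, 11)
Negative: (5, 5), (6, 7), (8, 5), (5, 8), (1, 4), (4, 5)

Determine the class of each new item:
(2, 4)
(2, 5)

The simplest hypothesis consistent with all the labels is: sum ≥ 14.
(2, 4): 2+4 = 6, lacks this property → Negative. (2, 5): 2+5 = 7, lacks this property → Negative.

Negative, Negative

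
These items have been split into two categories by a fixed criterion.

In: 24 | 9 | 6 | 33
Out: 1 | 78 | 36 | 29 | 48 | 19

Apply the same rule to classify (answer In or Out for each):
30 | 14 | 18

In, Out, In

One predicate separates the groups cleanly: multiple of 3 AND at most 33.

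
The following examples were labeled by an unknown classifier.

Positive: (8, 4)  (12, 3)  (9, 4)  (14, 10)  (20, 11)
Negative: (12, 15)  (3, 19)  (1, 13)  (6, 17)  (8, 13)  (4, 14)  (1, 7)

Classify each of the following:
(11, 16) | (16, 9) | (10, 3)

Negative, Positive, Positive

Every 'Positive' example satisfies: first > second. None of the 'Negative' examples do.
Negative: (11, 16), since 11 < 16. Positive: (16, 9), since 16 > 9. Positive: (10, 3), since 10 > 3.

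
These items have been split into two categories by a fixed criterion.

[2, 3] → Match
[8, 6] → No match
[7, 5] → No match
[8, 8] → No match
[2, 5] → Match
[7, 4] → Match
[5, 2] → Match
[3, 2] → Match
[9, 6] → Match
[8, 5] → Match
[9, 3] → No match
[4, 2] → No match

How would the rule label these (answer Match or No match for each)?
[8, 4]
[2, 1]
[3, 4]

No match, Match, Match

Rule: sum is odd. This holds for each 'Match' example and fails for each 'No match' one.
[8, 4] — 8+4 = 12, hence No match.
[2, 1] — 2+1 = 3, hence Match.
[3, 4] — 3+4 = 7, hence Match.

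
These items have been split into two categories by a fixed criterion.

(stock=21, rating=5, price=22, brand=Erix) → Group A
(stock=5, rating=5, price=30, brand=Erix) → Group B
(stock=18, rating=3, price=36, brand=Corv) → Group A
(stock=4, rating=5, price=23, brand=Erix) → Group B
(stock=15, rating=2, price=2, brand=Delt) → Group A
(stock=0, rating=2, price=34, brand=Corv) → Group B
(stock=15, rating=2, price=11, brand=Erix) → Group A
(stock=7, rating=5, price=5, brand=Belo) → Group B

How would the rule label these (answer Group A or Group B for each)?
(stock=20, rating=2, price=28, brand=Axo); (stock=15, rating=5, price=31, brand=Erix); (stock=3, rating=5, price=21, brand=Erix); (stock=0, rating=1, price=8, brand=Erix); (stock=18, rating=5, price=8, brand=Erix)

Group A, Group A, Group B, Group B, Group A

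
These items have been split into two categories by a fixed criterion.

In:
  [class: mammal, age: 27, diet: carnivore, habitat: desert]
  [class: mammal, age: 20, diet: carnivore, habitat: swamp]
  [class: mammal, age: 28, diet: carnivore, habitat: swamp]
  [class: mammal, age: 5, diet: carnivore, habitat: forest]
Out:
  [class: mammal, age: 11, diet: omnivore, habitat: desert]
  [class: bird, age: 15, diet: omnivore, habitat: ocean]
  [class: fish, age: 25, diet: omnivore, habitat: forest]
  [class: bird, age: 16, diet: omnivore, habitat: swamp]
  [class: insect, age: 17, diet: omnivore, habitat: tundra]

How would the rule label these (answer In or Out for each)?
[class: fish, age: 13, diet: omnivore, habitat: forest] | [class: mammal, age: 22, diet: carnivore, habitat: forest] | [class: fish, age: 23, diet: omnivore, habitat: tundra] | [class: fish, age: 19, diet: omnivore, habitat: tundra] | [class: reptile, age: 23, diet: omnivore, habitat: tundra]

All 'In' examples share one property — diet is carnivore — and every 'Out' example lacks it.
[class: fish, age: 13, diet: omnivore, habitat: forest]: diet is omnivore, does not fit → Out.
[class: mammal, age: 22, diet: carnivore, habitat: forest]: diet is carnivore, checks out → In.
[class: fish, age: 23, diet: omnivore, habitat: tundra]: diet is omnivore, does not fit → Out.
[class: fish, age: 19, diet: omnivore, habitat: tundra]: diet is omnivore, does not fit → Out.
[class: reptile, age: 23, diet: omnivore, habitat: tundra]: diet is omnivore, does not fit → Out.

Out, In, Out, Out, Out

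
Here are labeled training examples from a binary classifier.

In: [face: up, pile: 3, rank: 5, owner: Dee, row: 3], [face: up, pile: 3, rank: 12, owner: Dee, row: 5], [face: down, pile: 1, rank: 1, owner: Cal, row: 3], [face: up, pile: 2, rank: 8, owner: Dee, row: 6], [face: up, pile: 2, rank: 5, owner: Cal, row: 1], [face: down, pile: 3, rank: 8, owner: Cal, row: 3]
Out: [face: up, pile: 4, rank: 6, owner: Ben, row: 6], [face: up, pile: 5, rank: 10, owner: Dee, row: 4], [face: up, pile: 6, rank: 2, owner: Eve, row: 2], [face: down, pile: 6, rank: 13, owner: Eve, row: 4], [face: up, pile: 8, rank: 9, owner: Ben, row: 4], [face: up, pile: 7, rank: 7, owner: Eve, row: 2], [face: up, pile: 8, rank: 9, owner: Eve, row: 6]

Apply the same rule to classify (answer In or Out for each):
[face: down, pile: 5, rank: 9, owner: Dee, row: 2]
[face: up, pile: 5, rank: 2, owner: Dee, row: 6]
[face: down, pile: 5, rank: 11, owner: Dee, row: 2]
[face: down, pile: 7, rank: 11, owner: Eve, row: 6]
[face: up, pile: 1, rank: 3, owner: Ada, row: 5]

Out, Out, Out, Out, In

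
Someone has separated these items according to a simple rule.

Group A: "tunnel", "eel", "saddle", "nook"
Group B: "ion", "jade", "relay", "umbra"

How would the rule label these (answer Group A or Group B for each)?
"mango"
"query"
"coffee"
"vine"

Group B, Group B, Group A, Group B

One predicate separates the groups cleanly: has a double letter.
"mango": no doubled letter, lacks this property → Group B.
"query": no doubled letter, lacks this property → Group B.
"coffee": 'ff' doubled, meets the rule → Group A.
"vine": no doubled letter, lacks this property → Group B.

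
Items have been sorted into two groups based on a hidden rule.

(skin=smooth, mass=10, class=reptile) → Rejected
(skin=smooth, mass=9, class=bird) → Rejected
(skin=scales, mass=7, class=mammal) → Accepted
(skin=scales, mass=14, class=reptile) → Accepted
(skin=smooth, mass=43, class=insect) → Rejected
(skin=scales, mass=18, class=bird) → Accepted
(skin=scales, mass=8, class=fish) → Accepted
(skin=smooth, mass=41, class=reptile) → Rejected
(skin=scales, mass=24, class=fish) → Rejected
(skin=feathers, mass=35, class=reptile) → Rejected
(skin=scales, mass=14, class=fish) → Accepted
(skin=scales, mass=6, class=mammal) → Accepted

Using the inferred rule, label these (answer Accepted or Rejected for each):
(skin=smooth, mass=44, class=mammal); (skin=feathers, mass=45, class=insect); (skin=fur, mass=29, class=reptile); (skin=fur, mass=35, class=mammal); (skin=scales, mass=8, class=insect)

Rejected, Rejected, Rejected, Rejected, Accepted

The simplest hypothesis consistent with all the labels is: skin is scales AND mass ≤ 18.
(skin=smooth, mass=44, class=mammal) — skin is smooth, mass = 44, hence Rejected.
(skin=feathers, mass=45, class=insect) — skin is feathers, mass = 45, hence Rejected.
(skin=fur, mass=29, class=reptile) — skin is fur, mass = 29, hence Rejected.
(skin=fur, mass=35, class=mammal) — skin is fur, mass = 35, hence Rejected.
(skin=scales, mass=8, class=insect) — skin is scales, mass = 8, hence Accepted.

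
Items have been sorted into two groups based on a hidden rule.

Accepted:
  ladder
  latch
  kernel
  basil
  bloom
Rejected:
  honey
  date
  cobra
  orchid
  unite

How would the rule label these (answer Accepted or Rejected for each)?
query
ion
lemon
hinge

Rejected, Rejected, Accepted, Rejected

Comparing the two groups points to one rule — contains 'l'.
query → no 'l' → Rejected. ion → no 'l' → Rejected. lemon → has 'l' → Accepted. hinge → no 'l' → Rejected.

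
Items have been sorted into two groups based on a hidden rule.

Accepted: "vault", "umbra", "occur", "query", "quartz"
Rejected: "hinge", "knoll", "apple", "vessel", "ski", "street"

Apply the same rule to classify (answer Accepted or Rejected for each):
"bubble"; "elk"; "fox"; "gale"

Accepted, Rejected, Rejected, Rejected

Checking candidate rules against both groups, what survives is: contains 'u'.
"bubble": Accepted (has 'u'). "elk": Rejected (no 'u'). "fox": Rejected (no 'u'). "gale": Rejected (no 'u').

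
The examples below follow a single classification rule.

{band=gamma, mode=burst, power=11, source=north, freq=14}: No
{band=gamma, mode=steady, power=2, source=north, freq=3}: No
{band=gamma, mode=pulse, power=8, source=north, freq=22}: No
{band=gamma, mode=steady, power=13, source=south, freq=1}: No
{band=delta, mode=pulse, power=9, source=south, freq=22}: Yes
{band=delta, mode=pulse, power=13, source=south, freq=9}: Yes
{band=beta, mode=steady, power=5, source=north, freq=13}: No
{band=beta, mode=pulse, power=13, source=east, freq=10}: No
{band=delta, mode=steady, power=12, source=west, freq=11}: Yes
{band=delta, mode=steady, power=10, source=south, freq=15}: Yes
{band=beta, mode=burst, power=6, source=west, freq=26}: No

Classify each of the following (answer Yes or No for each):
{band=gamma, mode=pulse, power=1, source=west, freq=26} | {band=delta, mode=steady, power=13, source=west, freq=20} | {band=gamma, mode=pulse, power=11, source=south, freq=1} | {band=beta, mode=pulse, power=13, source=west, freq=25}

Checking candidate rules against both groups, what survives is: band is delta.

No, Yes, No, No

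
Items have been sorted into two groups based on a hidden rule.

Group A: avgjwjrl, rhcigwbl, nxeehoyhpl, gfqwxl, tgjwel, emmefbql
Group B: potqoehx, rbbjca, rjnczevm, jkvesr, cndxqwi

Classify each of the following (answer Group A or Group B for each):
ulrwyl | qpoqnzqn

The pattern is that an item is 'Group A' exactly when: contains 'l'.
ulrwyl: Group A (has 'l').
qpoqnzqn: Group B (no 'l').

Group A, Group B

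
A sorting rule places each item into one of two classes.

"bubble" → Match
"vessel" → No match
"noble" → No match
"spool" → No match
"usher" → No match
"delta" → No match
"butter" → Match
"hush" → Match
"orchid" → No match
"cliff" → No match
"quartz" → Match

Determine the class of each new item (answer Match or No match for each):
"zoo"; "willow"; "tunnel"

'Match' ⟺ even length AND contains 'u'.
No match: "zoo", since length 3, no 'u'.
No match: "willow", since length 6, no 'u'.
Match: "tunnel", since length 6, has 'u'.

No match, No match, Match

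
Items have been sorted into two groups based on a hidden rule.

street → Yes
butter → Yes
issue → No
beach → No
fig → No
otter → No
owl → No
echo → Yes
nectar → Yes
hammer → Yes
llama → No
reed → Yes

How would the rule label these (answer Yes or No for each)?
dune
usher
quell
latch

Every 'Yes' example satisfies: even length. None of the 'No' examples do.
dune: length 4, satisfies this → Yes. usher: length 5, fails this test → No. quell: length 5, fails this test → No. latch: length 5, fails this test → No.

Yes, No, No, No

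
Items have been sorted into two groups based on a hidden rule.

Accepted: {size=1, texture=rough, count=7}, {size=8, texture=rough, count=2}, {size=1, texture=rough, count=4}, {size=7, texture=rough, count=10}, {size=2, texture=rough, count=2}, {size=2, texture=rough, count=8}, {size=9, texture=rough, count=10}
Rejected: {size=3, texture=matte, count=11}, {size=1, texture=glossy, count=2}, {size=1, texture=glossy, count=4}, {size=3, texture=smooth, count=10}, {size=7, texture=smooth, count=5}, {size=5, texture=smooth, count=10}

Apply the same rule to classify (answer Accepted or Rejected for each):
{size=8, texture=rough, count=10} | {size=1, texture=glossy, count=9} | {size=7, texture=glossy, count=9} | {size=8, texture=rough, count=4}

Accepted, Rejected, Rejected, Accepted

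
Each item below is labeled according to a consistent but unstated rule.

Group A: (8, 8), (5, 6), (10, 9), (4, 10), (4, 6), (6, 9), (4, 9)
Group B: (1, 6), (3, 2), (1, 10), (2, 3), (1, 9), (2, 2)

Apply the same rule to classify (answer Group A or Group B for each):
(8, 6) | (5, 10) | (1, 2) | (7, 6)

The rule appears to be: first ≥ 4.
(8, 6) — first 8, hence Group A.
(5, 10) — first 5, hence Group A.
(1, 2) — first 1, hence Group B.
(7, 6) — first 7, hence Group A.

Group A, Group A, Group B, Group A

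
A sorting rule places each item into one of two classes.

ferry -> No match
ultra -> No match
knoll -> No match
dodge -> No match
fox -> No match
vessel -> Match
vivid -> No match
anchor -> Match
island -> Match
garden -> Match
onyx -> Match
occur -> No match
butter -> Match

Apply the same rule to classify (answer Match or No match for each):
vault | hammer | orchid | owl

All 'Match' examples share one property — even length — and every 'No match' example lacks it.
vault: No match (length 5).
hammer: Match (length 6).
orchid: Match (length 6).
owl: No match (length 3).

No match, Match, Match, No match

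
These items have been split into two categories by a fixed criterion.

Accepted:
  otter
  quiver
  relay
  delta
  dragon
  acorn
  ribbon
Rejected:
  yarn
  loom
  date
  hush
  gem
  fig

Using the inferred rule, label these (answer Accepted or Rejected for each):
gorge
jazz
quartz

Accepted, Rejected, Accepted

Rule: length ≥ 5. This holds for each 'Accepted' example and fails for each 'Rejected' one.
Accepted: gorge, since length 5.
Rejected: jazz, since length 4.
Accepted: quartz, since length 6.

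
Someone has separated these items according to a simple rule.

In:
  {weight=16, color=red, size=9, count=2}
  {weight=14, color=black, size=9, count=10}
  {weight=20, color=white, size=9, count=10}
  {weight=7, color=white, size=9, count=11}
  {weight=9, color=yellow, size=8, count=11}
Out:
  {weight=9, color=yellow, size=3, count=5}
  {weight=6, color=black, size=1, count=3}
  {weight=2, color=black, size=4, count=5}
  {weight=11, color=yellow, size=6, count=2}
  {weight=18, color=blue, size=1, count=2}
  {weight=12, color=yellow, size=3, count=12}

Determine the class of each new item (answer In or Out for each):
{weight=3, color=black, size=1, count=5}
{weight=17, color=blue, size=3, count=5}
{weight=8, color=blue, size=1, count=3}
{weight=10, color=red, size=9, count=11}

The simplest hypothesis consistent with all the labels is: size ≥ 8.
{weight=3, color=black, size=1, count=5} — size = 1, hence Out. {weight=17, color=blue, size=3, count=5} — size = 3, hence Out. {weight=8, color=blue, size=1, count=3} — size = 1, hence Out. {weight=10, color=red, size=9, count=11} — size = 9, hence In.

Out, Out, Out, In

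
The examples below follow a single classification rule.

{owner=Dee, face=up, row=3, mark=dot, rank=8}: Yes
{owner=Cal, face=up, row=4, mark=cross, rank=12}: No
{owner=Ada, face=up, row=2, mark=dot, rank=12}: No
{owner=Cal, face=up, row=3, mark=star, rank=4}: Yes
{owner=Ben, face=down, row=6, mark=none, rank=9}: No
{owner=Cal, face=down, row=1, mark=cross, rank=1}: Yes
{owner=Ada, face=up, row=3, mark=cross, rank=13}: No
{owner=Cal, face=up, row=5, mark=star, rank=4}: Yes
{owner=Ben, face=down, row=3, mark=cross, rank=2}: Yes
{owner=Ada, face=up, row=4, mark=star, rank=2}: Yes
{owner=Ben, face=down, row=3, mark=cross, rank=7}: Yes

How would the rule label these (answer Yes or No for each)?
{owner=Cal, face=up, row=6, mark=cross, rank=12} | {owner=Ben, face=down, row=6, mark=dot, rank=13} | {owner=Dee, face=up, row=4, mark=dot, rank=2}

No, No, Yes

All 'Yes' examples share one property — rank ≤ 8 — and every 'No' example lacks it.
{owner=Cal, face=up, row=6, mark=cross, rank=12}: rank = 12 — doesn't qualify, so No.
{owner=Ben, face=down, row=6, mark=dot, rank=13}: rank = 13 — doesn't qualify, so No.
{owner=Dee, face=up, row=4, mark=dot, rank=2}: rank = 2 — matches, so Yes.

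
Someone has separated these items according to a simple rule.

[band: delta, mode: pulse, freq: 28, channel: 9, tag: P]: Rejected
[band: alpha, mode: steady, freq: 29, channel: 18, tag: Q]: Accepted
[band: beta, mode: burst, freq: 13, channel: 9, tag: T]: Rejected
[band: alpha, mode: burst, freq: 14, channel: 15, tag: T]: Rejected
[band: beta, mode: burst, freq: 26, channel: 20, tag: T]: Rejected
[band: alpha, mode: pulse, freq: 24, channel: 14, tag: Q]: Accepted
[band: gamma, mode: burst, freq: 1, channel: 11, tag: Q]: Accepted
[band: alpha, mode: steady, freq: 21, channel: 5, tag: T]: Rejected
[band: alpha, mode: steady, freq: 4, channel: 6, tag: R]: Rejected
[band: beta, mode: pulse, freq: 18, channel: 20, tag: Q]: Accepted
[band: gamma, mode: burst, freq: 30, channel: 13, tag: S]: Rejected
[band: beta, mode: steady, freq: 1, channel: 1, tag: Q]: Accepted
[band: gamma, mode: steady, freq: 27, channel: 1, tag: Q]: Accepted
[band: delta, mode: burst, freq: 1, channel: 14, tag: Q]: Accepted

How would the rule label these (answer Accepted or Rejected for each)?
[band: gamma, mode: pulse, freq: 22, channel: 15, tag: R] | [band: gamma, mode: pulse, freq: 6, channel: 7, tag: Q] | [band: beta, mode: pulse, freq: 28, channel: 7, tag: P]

The common property of the 'Accepted' items is: tag is Q. No 'Rejected' item has it.

Rejected, Accepted, Rejected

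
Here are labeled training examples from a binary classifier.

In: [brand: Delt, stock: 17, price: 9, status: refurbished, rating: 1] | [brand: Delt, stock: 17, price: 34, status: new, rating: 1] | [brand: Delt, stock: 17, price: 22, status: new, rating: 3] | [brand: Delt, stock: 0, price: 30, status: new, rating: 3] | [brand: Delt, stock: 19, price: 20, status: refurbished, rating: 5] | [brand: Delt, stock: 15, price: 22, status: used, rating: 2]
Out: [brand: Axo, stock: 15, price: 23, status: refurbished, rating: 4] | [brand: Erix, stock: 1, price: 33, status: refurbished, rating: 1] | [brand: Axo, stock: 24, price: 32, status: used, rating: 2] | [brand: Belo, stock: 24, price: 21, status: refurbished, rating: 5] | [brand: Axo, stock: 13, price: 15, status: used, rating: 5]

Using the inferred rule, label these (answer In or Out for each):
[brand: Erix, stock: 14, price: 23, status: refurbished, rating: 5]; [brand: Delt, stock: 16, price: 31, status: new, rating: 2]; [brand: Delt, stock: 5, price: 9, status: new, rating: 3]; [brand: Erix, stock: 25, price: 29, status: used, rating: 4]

Out, In, In, Out

One predicate separates the groups cleanly: brand is Delt.
Out: [brand: Erix, stock: 14, price: 23, status: refurbished, rating: 5], since brand is Erix.
In: [brand: Delt, stock: 16, price: 31, status: new, rating: 2], since brand is Delt.
In: [brand: Delt, stock: 5, price: 9, status: new, rating: 3], since brand is Delt.
Out: [brand: Erix, stock: 25, price: 29, status: used, rating: 4], since brand is Erix.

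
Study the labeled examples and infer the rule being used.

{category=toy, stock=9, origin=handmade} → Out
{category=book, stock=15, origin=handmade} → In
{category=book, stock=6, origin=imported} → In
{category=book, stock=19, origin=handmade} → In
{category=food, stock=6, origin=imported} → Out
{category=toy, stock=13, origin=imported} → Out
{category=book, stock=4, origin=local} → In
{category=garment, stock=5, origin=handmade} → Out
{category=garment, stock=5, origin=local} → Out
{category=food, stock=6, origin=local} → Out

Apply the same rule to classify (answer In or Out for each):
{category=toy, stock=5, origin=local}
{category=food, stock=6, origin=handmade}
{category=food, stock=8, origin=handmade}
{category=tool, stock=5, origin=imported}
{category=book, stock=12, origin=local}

Looking at the examples, the only property every 'In' case has and every 'Out' case lacks is: category is book.

Out, Out, Out, Out, In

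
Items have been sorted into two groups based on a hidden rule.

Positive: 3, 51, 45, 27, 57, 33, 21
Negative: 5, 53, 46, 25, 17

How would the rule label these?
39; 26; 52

The pattern is that an item is 'Positive' exactly when: multiple of 3.
39: Positive (39 = 3·13). 26: Negative (26 = 3·8 + 2). 52: Negative (52 = 3·17 + 1).

Positive, Negative, Negative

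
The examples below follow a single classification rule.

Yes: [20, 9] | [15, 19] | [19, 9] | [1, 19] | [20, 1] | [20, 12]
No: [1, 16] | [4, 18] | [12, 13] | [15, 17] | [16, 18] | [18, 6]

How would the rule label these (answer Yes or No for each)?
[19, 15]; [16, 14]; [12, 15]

Yes, No, No

The classifier is using: max ≥ 19.
[19, 15] — max 19, hence Yes. [16, 14] — max 16, hence No. [12, 15] — max 15, hence No.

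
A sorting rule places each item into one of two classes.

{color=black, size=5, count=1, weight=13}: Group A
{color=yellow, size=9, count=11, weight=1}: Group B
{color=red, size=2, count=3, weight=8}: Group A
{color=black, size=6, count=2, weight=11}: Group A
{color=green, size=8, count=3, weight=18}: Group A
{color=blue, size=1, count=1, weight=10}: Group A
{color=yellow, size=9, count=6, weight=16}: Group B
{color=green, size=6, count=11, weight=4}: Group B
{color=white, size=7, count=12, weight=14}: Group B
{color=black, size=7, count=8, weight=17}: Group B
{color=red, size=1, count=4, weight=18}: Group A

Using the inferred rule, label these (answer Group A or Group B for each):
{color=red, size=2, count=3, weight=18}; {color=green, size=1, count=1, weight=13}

Group A, Group A

All 'Group A' examples share one property — count ≤ 4 — and every 'Group B' example lacks it.
{color=red, size=2, count=3, weight=18}: Group A (count = 3).
{color=green, size=1, count=1, weight=13}: Group A (count = 1).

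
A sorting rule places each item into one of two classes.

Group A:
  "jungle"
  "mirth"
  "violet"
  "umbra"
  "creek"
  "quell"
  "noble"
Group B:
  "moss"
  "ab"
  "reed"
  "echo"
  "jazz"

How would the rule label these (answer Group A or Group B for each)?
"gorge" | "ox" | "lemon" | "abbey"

Group A, Group B, Group A, Group A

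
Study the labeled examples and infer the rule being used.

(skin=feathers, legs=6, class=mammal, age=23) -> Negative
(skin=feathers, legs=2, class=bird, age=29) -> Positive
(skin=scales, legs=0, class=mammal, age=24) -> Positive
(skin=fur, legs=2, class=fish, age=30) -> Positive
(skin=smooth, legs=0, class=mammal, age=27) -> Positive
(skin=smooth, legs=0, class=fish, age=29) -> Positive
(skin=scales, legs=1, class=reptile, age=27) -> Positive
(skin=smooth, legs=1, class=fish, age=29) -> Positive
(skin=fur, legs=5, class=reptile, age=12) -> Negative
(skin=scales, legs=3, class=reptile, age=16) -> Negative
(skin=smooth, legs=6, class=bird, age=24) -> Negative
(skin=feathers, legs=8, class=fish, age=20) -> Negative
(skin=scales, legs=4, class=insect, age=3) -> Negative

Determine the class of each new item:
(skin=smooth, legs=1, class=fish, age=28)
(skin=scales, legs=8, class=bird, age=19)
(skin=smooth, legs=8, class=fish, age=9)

The pattern is that an item is 'Positive' exactly when: legs ≤ 2.
Positive: (skin=smooth, legs=1, class=fish, age=28), since legs = 1.
Negative: (skin=scales, legs=8, class=bird, age=19), since legs = 8.
Negative: (skin=smooth, legs=8, class=fish, age=9), since legs = 8.

Positive, Negative, Negative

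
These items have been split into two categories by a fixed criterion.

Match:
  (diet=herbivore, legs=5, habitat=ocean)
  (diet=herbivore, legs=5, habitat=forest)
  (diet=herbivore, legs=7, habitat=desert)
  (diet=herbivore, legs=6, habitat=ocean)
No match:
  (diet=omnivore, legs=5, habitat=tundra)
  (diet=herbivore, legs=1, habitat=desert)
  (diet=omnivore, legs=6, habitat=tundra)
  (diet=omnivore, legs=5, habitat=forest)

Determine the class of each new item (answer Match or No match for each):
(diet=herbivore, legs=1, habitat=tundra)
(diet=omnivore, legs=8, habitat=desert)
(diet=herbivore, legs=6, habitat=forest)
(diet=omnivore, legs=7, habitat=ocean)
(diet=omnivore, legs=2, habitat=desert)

The simplest hypothesis consistent with all the labels is: diet is herbivore AND legs ≥ 5.

No match, No match, Match, No match, No match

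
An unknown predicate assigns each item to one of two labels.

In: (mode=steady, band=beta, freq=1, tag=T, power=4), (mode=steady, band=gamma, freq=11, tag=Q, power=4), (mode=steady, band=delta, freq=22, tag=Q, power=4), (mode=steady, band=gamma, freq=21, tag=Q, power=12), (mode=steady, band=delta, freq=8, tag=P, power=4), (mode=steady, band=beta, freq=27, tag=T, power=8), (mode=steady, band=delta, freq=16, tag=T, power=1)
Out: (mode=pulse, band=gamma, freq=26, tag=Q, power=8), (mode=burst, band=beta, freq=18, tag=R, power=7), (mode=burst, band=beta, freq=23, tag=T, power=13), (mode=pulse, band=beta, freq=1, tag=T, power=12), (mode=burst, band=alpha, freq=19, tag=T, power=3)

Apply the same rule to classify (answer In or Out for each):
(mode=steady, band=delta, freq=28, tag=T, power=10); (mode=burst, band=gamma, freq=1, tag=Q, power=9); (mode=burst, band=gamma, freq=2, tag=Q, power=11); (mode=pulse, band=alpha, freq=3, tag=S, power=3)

In, Out, Out, Out

The common property of the 'In' items is: mode is steady. No 'Out' item has it.
(mode=steady, band=delta, freq=28, tag=T, power=10): mode is steady, passes → In. (mode=burst, band=gamma, freq=1, tag=Q, power=9): mode is burst, does not pass → Out. (mode=burst, band=gamma, freq=2, tag=Q, power=11): mode is burst, does not pass → Out. (mode=pulse, band=alpha, freq=3, tag=S, power=3): mode is pulse, does not pass → Out.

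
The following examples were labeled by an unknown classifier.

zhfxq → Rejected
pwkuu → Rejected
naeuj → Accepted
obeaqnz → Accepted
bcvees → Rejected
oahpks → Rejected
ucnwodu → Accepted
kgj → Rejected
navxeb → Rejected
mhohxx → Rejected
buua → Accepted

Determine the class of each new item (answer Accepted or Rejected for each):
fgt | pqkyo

Rejected, Rejected

The distinguishing property — has ≥ 3 vowels — holds for all the 'Accepted' cases and none of the 'Rejected' cases.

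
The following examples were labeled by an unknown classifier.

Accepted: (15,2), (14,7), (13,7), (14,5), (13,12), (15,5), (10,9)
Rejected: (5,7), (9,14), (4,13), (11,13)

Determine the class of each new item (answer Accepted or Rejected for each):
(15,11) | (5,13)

Accepted, Rejected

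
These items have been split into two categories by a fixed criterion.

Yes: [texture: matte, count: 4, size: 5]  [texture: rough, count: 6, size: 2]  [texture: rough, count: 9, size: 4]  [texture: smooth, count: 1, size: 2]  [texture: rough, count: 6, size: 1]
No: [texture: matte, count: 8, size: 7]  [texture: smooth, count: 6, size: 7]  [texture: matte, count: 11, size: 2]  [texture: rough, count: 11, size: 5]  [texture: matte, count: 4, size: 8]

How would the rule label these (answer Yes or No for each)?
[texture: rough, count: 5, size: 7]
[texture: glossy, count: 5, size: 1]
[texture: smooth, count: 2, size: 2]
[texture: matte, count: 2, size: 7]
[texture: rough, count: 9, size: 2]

The simplest hypothesis consistent with all the labels is: size ≤ 5 AND count ≤ 9.
[texture: rough, count: 5, size: 7]: No (size = 7, count = 5). [texture: glossy, count: 5, size: 1]: Yes (size = 1, count = 5). [texture: smooth, count: 2, size: 2]: Yes (size = 2, count = 2). [texture: matte, count: 2, size: 7]: No (size = 7, count = 2). [texture: rough, count: 9, size: 2]: Yes (size = 2, count = 9).

No, Yes, Yes, No, Yes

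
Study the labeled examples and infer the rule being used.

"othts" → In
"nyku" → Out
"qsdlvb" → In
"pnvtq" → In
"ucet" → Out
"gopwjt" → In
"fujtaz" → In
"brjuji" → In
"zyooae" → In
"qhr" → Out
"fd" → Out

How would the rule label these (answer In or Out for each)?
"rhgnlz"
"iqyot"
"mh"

In, In, Out

Rule: length ≥ 5. This holds for each 'In' example and fails for each 'Out' one.
In: "rhgnlz", since length 6. In: "iqyot", since length 5. Out: "mh", since length 2.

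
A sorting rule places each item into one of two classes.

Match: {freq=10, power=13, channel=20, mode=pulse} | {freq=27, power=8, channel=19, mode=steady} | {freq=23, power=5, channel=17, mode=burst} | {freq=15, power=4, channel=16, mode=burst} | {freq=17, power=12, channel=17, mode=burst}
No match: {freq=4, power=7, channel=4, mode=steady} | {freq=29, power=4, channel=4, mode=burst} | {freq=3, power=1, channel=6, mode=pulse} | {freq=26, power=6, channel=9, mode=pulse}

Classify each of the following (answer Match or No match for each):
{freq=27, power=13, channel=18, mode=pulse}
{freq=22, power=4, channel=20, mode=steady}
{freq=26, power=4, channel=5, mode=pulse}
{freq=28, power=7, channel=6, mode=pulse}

The classifier is using: channel ≥ 16.
{freq=27, power=13, channel=18, mode=pulse}: Match (channel = 18). {freq=22, power=4, channel=20, mode=steady}: Match (channel = 20). {freq=26, power=4, channel=5, mode=pulse}: No match (channel = 5). {freq=28, power=7, channel=6, mode=pulse}: No match (channel = 6).

Match, Match, No match, No match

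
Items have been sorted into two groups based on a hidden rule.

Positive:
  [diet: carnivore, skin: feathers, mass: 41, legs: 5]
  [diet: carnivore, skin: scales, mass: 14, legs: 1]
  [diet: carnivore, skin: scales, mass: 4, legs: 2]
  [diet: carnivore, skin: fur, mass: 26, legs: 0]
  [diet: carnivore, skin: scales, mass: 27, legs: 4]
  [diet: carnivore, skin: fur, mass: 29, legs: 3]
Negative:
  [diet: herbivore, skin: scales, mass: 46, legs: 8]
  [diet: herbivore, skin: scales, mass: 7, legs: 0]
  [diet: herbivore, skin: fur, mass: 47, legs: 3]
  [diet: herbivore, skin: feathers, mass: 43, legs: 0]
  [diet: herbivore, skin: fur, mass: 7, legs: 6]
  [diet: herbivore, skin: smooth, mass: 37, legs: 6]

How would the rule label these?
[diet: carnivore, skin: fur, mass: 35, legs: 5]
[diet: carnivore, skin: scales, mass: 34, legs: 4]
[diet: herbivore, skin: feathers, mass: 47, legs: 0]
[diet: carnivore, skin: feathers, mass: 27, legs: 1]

Positive, Positive, Negative, Positive

'Positive' ⟺ diet is carnivore.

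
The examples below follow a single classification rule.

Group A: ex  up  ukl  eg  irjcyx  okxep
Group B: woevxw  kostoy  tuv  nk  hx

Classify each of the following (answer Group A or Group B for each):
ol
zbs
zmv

Checking candidate rules against both groups, what survives is: starts with a vowel.
Group A: ol, since starts with 'o'.
Group B: zbs, since starts with 'z'.
Group B: zmv, since starts with 'z'.

Group A, Group B, Group B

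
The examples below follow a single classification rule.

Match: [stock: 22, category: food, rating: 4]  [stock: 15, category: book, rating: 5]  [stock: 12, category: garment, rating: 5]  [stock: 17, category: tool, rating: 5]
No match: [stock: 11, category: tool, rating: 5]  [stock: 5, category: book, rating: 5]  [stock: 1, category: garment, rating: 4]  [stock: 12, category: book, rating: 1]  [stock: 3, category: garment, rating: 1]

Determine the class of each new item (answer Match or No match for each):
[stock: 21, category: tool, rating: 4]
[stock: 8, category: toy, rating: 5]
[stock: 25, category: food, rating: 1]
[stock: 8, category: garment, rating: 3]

'Match' ⟺ stock ≥ 12 AND rating ≥ 4.
[stock: 21, category: tool, rating: 4]: Match (stock = 21, rating = 4). [stock: 8, category: toy, rating: 5]: No match (stock = 8, rating = 5). [stock: 25, category: food, rating: 1]: No match (stock = 25, rating = 1). [stock: 8, category: garment, rating: 3]: No match (stock = 8, rating = 3).

Match, No match, No match, No match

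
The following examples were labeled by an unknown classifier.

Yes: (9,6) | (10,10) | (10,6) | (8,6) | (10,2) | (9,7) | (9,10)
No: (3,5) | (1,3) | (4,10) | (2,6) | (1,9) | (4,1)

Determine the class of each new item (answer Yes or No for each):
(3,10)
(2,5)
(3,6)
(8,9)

No, No, No, Yes

'Yes' ⟺ first ≥ 5.
(3,10): first 3 — lacks this property, so No. (2,5): first 2 — lacks this property, so No. (3,6): first 3 — lacks this property, so No. (8,9): first 8 — passes, so Yes.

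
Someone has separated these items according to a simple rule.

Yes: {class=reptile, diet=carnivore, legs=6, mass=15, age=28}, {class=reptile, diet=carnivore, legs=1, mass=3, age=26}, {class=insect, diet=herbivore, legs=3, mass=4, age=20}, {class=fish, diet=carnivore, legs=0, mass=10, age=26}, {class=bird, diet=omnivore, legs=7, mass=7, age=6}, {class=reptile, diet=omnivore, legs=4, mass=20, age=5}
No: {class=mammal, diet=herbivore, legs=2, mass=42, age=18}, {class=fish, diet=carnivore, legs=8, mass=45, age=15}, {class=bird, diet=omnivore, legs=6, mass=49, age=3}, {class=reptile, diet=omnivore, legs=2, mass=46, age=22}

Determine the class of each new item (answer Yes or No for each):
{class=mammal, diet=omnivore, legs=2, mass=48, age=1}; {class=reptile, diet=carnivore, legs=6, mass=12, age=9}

No, Yes

One predicate separates the groups cleanly: mass ≤ 20.
{class=mammal, diet=omnivore, legs=2, mass=48, age=1}: mass = 48 — doesn't qualify, so No.
{class=reptile, diet=carnivore, legs=6, mass=12, age=9}: mass = 12 — matches, so Yes.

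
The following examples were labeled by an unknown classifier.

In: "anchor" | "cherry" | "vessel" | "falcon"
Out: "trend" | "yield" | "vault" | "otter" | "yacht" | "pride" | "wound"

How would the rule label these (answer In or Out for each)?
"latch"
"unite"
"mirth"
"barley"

Out, Out, Out, In

All 'In' examples share one property — even length — and every 'Out' example lacks it.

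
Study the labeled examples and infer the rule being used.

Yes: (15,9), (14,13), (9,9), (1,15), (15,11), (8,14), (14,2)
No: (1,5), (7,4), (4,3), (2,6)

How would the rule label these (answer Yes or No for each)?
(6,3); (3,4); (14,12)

No, No, Yes

Rule: sum ≥ 16. This holds for each 'Yes' example and fails for each 'No' one.
(6,3) → 6+3 = 9 → No.
(3,4) → 3+4 = 7 → No.
(14,12) → 14+12 = 26 → Yes.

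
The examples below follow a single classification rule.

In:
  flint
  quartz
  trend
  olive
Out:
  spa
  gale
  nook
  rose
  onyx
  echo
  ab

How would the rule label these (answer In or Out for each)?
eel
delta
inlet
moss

Out, In, In, Out

'In' ⟺ length ≥ 5.
eel → length 3 → Out. delta → length 5 → In. inlet → length 5 → In. moss → length 4 → Out.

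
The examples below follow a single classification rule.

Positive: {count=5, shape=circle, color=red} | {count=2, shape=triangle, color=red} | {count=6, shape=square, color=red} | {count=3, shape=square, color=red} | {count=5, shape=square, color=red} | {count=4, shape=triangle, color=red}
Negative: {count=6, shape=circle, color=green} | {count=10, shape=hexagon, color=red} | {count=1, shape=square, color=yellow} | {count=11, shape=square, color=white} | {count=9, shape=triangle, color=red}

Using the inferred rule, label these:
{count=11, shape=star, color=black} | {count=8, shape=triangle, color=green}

Negative, Negative

A rule that fits every label: color is red AND count ≤ 6 — true of each 'Positive' example, false of each 'Negative' one.
{count=11, shape=star, color=black}: Negative (color is black, count = 11). {count=8, shape=triangle, color=green}: Negative (color is green, count = 8).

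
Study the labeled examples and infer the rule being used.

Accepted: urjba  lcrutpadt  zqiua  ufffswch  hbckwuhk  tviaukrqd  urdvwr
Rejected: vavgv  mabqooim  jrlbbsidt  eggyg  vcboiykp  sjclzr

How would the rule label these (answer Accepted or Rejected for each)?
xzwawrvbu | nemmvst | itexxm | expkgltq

Accepted, Rejected, Rejected, Rejected

One predicate separates the groups cleanly: contains 'u'.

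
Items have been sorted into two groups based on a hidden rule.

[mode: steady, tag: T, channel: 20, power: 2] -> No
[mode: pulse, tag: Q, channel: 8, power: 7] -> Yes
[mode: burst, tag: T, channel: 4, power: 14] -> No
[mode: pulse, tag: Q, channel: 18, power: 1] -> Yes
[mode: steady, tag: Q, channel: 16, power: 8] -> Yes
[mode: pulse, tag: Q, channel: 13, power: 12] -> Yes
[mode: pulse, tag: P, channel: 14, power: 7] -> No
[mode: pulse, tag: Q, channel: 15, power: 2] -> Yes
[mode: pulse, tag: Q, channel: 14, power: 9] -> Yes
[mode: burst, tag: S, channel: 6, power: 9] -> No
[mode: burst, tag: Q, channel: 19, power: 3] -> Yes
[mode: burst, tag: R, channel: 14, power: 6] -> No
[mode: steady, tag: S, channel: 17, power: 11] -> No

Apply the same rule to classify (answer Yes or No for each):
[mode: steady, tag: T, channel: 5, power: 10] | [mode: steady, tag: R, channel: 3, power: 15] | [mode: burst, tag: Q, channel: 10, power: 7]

All 'Yes' examples share one property — tag is Q — and every 'No' example lacks it.
[mode: steady, tag: T, channel: 5, power: 10] — tag is T, hence No. [mode: steady, tag: R, channel: 3, power: 15] — tag is R, hence No. [mode: burst, tag: Q, channel: 10, power: 7] — tag is Q, hence Yes.

No, No, Yes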